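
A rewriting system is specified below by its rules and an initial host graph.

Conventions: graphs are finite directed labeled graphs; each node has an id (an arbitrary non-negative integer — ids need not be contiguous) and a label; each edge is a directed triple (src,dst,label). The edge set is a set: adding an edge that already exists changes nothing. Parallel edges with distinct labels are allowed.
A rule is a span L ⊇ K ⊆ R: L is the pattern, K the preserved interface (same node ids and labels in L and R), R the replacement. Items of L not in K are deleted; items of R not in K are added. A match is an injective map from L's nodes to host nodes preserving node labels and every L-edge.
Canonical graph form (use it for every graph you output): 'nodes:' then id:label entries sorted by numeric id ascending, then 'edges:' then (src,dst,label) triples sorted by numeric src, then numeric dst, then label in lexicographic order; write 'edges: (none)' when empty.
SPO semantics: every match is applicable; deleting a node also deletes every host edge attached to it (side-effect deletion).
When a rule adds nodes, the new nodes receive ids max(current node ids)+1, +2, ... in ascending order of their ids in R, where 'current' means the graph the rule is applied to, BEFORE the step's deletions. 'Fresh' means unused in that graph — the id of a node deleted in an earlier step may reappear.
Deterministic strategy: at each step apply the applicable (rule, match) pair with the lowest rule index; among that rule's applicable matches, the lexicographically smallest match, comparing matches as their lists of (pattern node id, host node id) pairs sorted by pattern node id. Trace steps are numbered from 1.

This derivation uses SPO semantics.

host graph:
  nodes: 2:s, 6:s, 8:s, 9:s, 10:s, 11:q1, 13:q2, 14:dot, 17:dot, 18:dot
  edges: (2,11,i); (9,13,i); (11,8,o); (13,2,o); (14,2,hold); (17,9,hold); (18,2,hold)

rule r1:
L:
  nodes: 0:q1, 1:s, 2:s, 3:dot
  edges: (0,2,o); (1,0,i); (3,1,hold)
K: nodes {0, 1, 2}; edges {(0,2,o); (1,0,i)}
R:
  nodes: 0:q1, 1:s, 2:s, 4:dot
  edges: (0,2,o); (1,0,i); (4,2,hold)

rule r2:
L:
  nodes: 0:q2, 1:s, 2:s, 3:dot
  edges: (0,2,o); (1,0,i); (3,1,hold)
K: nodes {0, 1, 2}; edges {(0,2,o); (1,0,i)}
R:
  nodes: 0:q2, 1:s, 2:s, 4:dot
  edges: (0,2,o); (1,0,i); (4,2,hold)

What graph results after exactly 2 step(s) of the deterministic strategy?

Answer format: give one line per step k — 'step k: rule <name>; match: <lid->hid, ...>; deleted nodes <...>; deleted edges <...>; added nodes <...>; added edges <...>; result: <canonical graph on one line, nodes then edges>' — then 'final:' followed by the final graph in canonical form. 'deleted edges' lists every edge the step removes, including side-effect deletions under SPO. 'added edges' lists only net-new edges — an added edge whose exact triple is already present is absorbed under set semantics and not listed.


step 1: rule r1; match: 0->11, 1->2, 2->8, 3->14; deleted nodes 14; deleted edges (14,2,hold); added nodes 19; added edges (19,8,hold); result: nodes: 2:s, 6:s, 8:s, 9:s, 10:s, 11:q1, 13:q2, 17:dot, 18:dot, 19:dot edges: (2,11,i); (9,13,i); (11,8,o); (13,2,o); (17,9,hold); (18,2,hold); (19,8,hold)
step 2: rule r1; match: 0->11, 1->2, 2->8, 3->18; deleted nodes 18; deleted edges (18,2,hold); added nodes 20; added edges (20,8,hold); result: nodes: 2:s, 6:s, 8:s, 9:s, 10:s, 11:q1, 13:q2, 17:dot, 19:dot, 20:dot edges: (2,11,i); (9,13,i); (11,8,o); (13,2,o); (17,9,hold); (19,8,hold); (20,8,hold)
final:
nodes: 2:s, 6:s, 8:s, 9:s, 10:s, 11:q1, 13:q2, 17:dot, 19:dot, 20:dot
edges: (2,11,i); (9,13,i); (11,8,o); (13,2,o); (17,9,hold); (19,8,hold); (20,8,hold)


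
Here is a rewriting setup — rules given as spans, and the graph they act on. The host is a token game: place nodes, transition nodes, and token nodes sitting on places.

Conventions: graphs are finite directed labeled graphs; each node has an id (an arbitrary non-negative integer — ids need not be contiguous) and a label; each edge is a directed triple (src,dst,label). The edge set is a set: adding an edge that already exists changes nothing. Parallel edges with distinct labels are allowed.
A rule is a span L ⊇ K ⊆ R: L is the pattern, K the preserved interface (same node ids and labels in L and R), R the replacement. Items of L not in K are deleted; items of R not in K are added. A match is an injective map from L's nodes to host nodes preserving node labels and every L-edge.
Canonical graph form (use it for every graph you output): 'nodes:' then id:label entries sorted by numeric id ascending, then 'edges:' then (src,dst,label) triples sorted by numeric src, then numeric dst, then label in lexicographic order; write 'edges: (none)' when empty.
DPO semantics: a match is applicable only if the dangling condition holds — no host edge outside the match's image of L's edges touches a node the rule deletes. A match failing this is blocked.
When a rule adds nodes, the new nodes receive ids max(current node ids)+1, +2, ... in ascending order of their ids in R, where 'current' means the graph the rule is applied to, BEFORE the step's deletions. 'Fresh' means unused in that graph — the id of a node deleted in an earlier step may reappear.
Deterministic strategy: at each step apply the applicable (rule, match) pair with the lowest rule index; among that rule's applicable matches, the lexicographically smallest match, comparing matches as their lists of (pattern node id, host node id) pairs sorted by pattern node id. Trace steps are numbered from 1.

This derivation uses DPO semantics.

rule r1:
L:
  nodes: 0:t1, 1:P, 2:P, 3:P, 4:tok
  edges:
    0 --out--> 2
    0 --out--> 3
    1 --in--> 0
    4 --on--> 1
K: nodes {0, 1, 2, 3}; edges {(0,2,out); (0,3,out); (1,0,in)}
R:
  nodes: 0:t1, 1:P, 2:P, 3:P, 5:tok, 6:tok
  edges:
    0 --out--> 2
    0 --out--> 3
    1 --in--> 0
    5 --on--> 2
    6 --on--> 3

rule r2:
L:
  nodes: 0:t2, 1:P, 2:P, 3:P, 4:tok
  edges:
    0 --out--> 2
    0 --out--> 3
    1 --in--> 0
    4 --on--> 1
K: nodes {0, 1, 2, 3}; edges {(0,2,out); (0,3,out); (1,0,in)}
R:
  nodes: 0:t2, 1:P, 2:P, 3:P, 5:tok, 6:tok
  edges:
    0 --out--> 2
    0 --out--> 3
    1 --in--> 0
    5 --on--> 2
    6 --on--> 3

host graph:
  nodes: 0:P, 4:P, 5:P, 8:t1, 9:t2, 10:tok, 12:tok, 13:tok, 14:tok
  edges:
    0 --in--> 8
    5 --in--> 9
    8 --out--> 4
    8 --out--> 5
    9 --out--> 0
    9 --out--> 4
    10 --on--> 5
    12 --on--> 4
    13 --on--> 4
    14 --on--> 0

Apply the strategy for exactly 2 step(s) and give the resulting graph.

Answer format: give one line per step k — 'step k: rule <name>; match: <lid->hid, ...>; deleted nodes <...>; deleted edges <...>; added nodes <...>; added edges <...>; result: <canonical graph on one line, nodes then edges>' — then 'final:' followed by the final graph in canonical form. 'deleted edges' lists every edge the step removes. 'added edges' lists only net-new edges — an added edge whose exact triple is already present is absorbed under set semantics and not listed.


step 1: rule r1; match: 0->8, 1->0, 2->4, 3->5, 4->14; deleted nodes 14; deleted edges (14,0,on); added nodes 15, 16; added edges (15,4,on); (16,5,on); result: nodes: 0:P, 4:P, 5:P, 8:t1, 9:t2, 10:tok, 12:tok, 13:tok, 15:tok, 16:tok edges: (0,8,in); (5,9,in); (8,4,out); (8,5,out); (9,0,out); (9,4,out); (10,5,on); (12,4,on); (13,4,on); (15,4,on); (16,5,on)
step 2: rule r2; match: 0->9, 1->5, 2->0, 3->4, 4->10; deleted nodes 10; deleted edges (10,5,on); added nodes 17, 18; added edges (17,0,on); (18,4,on); result: nodes: 0:P, 4:P, 5:P, 8:t1, 9:t2, 12:tok, 13:tok, 15:tok, 16:tok, 17:tok, 18:tok edges: (0,8,in); (5,9,in); (8,4,out); (8,5,out); (9,0,out); (9,4,out); (12,4,on); (13,4,on); (15,4,on); (16,5,on); (17,0,on); (18,4,on)
final:
nodes: 0:P, 4:P, 5:P, 8:t1, 9:t2, 12:tok, 13:tok, 15:tok, 16:tok, 17:tok, 18:tok
edges: (0,8,in); (5,9,in); (8,4,out); (8,5,out); (9,0,out); (9,4,out); (12,4,on); (13,4,on); (15,4,on); (16,5,on); (17,0,on); (18,4,on)


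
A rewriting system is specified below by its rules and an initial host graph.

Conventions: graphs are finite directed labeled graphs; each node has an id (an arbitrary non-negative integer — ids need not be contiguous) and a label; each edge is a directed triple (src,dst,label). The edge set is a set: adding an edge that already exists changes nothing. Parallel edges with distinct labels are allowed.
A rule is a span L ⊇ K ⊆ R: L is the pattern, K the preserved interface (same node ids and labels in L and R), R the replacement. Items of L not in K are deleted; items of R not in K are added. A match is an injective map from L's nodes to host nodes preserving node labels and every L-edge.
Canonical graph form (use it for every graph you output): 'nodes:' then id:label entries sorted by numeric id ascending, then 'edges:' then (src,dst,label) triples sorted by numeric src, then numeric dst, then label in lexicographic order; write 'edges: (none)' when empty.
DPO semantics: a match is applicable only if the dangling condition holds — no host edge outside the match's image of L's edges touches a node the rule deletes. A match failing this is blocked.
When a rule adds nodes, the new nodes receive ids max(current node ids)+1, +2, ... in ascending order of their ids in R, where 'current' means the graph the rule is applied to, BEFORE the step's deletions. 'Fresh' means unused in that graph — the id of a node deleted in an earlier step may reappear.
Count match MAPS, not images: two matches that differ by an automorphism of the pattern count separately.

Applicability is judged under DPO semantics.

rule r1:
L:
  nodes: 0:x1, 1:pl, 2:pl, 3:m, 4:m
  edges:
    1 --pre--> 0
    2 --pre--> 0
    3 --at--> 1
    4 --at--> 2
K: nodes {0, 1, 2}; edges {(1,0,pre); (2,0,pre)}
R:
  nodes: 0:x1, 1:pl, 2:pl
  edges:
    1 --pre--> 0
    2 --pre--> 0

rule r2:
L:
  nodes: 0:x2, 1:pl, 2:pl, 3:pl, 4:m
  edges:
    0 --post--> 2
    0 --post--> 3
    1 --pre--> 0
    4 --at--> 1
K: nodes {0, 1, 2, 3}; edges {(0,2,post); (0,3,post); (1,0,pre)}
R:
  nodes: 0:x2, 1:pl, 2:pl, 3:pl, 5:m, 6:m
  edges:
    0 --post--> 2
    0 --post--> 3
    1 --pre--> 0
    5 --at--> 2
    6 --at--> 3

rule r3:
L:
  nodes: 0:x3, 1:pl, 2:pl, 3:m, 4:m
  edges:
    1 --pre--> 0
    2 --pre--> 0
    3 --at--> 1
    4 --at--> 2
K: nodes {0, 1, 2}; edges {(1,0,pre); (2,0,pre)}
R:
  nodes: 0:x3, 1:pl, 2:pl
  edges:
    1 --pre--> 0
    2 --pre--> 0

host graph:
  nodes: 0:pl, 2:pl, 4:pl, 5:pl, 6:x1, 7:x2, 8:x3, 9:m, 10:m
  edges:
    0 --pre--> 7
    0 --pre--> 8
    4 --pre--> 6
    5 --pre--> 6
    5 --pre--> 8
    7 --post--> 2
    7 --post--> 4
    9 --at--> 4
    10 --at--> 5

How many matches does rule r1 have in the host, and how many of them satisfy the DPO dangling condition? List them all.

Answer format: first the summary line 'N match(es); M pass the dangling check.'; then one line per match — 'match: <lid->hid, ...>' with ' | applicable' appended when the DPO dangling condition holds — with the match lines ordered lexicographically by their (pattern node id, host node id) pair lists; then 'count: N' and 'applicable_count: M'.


2 match(es); 2 pass the dangling check.
match: 0->6, 1->4, 2->5, 3->9, 4->10 | applicable
match: 0->6, 1->5, 2->4, 3->10, 4->9 | applicable
count: 2
applicable_count: 2


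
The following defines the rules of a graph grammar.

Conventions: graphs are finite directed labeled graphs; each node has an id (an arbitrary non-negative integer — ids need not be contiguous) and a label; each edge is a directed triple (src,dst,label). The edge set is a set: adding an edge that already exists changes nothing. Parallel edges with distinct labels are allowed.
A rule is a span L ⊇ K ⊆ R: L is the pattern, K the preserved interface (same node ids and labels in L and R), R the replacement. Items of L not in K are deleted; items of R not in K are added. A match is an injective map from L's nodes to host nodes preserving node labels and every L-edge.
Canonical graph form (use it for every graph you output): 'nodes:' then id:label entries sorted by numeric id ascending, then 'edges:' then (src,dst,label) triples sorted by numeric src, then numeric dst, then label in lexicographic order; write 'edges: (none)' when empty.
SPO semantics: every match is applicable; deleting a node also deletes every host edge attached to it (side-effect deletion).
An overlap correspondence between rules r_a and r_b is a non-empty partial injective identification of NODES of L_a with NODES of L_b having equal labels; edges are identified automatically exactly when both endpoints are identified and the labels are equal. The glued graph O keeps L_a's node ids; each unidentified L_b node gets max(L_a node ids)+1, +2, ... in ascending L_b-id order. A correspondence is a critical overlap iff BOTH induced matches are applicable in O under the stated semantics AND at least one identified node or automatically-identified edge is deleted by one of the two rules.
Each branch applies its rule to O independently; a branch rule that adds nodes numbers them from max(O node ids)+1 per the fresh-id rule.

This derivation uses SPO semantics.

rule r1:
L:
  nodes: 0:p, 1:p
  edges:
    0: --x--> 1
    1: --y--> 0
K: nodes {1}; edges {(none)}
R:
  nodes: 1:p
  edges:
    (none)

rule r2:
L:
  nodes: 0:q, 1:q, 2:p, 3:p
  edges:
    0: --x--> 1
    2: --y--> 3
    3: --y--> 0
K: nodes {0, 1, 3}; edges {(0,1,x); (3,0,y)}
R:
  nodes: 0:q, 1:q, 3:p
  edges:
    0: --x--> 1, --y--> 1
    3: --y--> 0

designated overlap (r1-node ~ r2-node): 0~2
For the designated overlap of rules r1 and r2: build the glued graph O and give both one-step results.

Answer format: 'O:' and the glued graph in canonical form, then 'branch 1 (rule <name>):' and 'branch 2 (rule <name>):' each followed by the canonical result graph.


O:
nodes: 0:p, 1:p, 2:q, 3:q, 4:p
edges: (0,1,x); (0,4,y); (1,0,y); (2,3,x); (4,2,y)
branch 1 (rule r1):
nodes: 1:p, 2:q, 3:q, 4:p
edges: (2,3,x); (4,2,y)
branch 2 (rule r2):
nodes: 1:p, 2:q, 3:q, 4:p
edges: (2,3,x); (2,3,y); (4,2,y)


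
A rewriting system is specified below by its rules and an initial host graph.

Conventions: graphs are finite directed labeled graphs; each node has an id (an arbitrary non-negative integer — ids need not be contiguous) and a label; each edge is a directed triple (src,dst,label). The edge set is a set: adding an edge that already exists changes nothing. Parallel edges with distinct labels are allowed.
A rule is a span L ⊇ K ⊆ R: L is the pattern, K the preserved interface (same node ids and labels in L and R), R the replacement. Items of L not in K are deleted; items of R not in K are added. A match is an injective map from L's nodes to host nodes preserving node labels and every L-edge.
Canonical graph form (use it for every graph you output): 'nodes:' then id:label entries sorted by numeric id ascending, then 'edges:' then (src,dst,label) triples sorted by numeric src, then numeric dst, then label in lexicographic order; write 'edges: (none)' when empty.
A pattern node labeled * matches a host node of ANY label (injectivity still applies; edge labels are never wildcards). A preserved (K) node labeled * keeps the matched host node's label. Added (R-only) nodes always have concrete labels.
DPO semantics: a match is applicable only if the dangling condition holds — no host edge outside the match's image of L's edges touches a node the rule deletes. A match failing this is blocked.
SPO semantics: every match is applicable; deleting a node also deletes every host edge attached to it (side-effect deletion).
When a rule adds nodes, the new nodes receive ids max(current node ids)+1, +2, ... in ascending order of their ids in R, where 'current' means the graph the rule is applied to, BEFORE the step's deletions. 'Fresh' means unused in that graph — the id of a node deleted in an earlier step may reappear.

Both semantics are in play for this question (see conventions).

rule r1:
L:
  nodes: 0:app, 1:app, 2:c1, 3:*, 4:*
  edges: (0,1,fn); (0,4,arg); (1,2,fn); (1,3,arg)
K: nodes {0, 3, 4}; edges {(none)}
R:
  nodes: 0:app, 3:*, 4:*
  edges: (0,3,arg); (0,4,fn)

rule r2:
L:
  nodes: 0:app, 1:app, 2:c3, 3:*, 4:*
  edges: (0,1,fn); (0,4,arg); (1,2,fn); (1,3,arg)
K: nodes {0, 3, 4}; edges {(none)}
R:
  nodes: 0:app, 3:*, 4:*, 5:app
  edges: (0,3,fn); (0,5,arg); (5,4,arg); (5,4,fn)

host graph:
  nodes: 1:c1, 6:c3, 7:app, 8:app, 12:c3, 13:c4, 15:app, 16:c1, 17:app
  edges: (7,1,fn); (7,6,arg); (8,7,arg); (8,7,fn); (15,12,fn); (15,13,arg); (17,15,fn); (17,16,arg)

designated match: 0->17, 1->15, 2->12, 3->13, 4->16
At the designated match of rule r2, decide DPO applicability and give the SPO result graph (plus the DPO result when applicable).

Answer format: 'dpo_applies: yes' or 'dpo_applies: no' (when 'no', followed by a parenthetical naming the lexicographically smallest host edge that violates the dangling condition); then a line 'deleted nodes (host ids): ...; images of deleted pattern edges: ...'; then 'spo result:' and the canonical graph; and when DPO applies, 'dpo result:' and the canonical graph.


dpo_applies: yes
deleted nodes (host ids): 12, 15; images of deleted pattern edges: (15,12,fn); (15,13,arg); (17,15,fn); (17,16,arg)
spo result:
nodes: 1:c1, 6:c3, 7:app, 8:app, 13:c4, 16:c1, 17:app, 18:app
edges: (7,1,fn); (7,6,arg); (8,7,arg); (8,7,fn); (17,13,fn); (17,18,arg); (18,16,arg); (18,16,fn)
dpo result:
nodes: 1:c1, 6:c3, 7:app, 8:app, 13:c4, 16:c1, 17:app, 18:app
edges: (7,1,fn); (7,6,arg); (8,7,arg); (8,7,fn); (17,13,fn); (17,18,arg); (18,16,arg); (18,16,fn)


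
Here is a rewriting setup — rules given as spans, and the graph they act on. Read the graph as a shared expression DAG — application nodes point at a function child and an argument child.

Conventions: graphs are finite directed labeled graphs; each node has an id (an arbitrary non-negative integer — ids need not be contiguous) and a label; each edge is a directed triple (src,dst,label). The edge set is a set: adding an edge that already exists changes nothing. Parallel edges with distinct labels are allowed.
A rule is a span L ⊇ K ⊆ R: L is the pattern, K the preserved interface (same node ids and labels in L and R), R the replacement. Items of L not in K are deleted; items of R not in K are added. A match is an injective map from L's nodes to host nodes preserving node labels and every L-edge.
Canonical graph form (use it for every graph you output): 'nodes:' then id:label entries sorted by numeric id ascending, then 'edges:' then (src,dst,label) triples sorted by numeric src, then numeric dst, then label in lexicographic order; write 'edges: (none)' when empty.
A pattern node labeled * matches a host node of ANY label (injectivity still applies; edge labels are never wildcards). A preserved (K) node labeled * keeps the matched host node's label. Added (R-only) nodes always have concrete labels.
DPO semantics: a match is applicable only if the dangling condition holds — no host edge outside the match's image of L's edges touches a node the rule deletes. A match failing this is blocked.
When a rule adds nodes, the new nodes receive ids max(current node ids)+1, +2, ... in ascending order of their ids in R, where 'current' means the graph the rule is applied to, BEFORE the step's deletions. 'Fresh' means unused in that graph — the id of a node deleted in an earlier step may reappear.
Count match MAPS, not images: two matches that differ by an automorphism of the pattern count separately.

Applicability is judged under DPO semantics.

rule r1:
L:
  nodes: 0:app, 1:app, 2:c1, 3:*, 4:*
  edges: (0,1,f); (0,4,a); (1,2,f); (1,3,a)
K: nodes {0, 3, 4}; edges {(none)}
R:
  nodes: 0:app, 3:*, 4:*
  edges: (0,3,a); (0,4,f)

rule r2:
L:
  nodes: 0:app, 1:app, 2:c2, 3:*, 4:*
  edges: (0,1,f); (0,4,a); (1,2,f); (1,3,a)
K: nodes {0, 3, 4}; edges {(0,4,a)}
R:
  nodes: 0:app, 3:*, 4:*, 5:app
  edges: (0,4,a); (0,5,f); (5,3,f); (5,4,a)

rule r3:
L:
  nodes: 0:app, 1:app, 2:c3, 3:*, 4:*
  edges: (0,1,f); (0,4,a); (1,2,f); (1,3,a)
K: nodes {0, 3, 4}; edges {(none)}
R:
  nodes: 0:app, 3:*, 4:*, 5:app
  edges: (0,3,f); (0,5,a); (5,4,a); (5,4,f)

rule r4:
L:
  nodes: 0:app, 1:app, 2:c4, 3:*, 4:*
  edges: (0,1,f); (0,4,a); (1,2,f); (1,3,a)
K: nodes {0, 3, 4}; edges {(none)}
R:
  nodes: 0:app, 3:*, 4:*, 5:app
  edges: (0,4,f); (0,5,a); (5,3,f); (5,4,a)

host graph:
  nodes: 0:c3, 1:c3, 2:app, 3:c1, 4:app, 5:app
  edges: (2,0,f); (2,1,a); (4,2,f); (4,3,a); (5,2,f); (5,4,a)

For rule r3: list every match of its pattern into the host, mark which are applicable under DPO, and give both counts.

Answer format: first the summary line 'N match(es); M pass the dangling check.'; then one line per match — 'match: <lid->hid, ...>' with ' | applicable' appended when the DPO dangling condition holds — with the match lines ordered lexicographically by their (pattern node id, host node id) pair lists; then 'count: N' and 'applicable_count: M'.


2 match(es); 0 pass the dangling check.
match: 0->4, 1->2, 2->0, 3->1, 4->3
match: 0->5, 1->2, 2->0, 3->1, 4->4
count: 2
applicable_count: 0


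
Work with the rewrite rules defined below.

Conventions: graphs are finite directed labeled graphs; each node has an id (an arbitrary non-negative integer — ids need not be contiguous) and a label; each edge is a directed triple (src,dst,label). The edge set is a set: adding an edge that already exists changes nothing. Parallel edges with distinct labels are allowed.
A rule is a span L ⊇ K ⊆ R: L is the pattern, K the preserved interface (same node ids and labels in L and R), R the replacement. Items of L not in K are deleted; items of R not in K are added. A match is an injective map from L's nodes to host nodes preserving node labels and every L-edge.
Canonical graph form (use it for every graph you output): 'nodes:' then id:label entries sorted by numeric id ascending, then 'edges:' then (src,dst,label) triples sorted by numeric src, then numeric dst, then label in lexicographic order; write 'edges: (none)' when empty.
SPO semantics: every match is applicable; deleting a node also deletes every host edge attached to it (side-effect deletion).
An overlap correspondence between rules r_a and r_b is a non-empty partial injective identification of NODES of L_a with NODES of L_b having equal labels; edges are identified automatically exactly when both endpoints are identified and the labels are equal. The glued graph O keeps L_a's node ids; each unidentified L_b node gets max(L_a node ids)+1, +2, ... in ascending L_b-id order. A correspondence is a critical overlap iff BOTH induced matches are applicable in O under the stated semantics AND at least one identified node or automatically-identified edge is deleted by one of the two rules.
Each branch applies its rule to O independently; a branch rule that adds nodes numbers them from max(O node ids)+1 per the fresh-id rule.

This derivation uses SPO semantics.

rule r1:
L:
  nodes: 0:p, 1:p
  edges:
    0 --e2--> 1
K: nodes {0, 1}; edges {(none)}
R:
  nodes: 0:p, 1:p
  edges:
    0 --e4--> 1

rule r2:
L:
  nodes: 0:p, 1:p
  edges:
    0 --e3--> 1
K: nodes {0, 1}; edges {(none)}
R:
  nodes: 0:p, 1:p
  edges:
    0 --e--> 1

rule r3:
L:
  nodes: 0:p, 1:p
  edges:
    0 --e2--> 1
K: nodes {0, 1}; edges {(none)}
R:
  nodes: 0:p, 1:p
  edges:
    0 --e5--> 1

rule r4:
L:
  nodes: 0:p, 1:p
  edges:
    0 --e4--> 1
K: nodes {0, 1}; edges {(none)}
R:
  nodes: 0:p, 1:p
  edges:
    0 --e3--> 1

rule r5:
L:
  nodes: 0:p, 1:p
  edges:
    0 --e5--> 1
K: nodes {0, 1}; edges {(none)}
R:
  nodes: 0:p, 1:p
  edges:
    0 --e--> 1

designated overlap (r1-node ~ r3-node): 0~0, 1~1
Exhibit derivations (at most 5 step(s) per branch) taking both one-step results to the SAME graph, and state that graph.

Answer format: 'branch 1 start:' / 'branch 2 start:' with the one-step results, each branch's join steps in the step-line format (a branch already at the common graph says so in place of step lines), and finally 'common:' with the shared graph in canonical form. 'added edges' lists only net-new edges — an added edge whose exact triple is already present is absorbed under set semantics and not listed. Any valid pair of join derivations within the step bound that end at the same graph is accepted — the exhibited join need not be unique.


branch 1 start:
nodes: 0:p, 1:p
edges: (0,1,e4)
branch 2 start:
nodes: 0:p, 1:p
edges: (0,1,e5)
branch 1 step 1: rule r4; match: 0->0, 1->1; deleted nodes (none); deleted edges (0,1,e4); added nodes (none); added edges (0,1,e3); result: nodes: 0:p, 1:p edges: (0,1,e3)
branch 1 step 2: rule r2; match: 0->0, 1->1; deleted nodes (none); deleted edges (0,1,e3); added nodes (none); added edges (0,1,e); result: nodes: 0:p, 1:p edges: (0,1,e)
branch 2 step 1: rule r5; match: 0->0, 1->1; deleted nodes (none); deleted edges (0,1,e5); added nodes (none); added edges (0,1,e); result: nodes: 0:p, 1:p edges: (0,1,e)
common:
nodes: 0:p, 1:p
edges: (0,1,e)


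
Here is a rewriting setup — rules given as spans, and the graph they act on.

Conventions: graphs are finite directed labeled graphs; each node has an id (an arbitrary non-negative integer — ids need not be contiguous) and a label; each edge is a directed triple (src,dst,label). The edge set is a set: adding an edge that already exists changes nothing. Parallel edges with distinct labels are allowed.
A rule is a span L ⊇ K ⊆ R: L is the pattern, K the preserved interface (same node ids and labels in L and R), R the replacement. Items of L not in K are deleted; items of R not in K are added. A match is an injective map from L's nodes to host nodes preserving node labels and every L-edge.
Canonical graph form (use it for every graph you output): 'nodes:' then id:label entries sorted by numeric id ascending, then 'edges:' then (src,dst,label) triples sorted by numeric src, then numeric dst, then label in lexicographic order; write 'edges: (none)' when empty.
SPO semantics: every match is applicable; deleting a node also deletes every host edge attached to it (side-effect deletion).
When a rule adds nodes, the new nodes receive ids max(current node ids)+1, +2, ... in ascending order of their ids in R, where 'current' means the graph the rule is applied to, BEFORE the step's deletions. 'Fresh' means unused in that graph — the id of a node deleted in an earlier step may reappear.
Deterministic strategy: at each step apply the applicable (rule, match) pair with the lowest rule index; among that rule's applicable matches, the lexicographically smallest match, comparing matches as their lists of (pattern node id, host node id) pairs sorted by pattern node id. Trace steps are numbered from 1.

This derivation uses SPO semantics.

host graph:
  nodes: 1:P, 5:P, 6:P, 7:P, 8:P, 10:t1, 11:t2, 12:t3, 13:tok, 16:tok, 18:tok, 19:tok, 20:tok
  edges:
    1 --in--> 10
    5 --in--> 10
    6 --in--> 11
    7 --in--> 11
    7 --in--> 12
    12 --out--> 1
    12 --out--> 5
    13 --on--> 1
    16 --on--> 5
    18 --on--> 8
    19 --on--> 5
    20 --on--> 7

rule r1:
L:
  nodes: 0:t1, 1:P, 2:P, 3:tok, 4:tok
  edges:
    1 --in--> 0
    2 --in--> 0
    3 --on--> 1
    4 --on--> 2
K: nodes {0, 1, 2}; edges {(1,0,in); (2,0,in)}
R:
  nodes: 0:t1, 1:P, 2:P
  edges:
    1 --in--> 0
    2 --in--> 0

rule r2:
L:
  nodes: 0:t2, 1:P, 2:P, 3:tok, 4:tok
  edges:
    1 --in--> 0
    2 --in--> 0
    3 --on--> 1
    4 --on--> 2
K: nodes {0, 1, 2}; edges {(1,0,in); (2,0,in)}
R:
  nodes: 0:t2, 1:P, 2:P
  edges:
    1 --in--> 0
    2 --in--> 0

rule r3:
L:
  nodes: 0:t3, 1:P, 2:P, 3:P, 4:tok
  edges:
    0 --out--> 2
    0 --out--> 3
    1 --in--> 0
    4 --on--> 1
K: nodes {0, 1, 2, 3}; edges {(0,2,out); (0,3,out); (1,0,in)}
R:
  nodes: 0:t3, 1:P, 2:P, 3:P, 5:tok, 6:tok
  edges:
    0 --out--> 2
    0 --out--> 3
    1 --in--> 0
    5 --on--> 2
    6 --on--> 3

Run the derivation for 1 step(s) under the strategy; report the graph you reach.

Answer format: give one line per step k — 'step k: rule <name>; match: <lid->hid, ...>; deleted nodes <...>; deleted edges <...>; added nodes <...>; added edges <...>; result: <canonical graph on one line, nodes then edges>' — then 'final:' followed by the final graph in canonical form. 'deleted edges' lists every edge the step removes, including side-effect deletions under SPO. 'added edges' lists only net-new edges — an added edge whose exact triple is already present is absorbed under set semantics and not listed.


step 1: rule r1; match: 0->10, 1->1, 2->5, 3->13, 4->16; deleted nodes 13, 16; deleted edges (13,1,on); (16,5,on); added nodes (none); added edges (none); result: nodes: 1:P, 5:P, 6:P, 7:P, 8:P, 10:t1, 11:t2, 12:t3, 18:tok, 19:tok, 20:tok edges: (1,10,in); (5,10,in); (6,11,in); (7,11,in); (7,12,in); (12,1,out); (12,5,out); (18,8,on); (19,5,on); (20,7,on)
final:
nodes: 1:P, 5:P, 6:P, 7:P, 8:P, 10:t1, 11:t2, 12:t3, 18:tok, 19:tok, 20:tok
edges: (1,10,in); (5,10,in); (6,11,in); (7,11,in); (7,12,in); (12,1,out); (12,5,out); (18,8,on); (19,5,on); (20,7,on)


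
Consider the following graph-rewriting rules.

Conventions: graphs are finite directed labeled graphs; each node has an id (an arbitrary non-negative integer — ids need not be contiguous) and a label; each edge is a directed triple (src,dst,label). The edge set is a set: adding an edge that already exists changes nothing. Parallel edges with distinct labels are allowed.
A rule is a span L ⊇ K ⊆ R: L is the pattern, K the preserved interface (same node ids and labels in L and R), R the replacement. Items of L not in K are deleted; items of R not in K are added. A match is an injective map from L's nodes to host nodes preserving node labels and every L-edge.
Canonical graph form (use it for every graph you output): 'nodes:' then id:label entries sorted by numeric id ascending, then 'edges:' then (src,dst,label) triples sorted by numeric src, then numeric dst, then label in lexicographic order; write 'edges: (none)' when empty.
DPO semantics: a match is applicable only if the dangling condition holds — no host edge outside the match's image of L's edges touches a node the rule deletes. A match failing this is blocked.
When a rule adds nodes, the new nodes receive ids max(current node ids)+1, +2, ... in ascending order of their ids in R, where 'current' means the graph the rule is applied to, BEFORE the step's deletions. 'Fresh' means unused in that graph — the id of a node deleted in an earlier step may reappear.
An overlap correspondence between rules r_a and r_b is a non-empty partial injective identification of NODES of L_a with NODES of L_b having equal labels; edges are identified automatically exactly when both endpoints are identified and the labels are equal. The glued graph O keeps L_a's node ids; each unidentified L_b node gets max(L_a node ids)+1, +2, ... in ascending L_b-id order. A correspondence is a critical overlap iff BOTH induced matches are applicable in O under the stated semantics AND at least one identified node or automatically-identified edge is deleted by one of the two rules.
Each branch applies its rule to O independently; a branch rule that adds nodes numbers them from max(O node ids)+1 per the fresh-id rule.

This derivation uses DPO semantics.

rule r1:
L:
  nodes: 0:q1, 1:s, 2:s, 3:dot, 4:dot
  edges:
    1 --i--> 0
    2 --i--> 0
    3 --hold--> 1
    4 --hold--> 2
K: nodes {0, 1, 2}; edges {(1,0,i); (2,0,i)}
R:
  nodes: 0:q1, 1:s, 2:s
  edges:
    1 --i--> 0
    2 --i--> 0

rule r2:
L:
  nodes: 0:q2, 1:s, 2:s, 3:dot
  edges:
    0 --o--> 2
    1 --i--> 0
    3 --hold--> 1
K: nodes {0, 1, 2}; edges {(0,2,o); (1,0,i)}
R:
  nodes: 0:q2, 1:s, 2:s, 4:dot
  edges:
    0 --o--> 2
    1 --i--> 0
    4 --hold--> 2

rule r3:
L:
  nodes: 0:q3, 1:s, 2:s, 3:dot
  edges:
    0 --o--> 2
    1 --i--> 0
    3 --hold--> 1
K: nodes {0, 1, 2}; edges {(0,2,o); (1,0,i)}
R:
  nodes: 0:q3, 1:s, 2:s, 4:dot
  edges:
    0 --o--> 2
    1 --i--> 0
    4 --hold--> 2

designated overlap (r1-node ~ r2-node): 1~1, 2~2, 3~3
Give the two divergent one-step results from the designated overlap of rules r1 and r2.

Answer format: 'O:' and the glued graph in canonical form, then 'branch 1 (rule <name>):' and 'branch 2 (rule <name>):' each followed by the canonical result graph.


O:
nodes: 0:q1, 1:s, 2:s, 3:dot, 4:dot, 5:q2
edges: (1,0,i); (1,5,i); (2,0,i); (3,1,hold); (4,2,hold); (5,2,o)
branch 1 (rule r1):
nodes: 0:q1, 1:s, 2:s, 5:q2
edges: (1,0,i); (1,5,i); (2,0,i); (5,2,o)
branch 2 (rule r2):
nodes: 0:q1, 1:s, 2:s, 4:dot, 5:q2, 6:dot
edges: (1,0,i); (1,5,i); (2,0,i); (4,2,hold); (5,2,o); (6,2,hold)


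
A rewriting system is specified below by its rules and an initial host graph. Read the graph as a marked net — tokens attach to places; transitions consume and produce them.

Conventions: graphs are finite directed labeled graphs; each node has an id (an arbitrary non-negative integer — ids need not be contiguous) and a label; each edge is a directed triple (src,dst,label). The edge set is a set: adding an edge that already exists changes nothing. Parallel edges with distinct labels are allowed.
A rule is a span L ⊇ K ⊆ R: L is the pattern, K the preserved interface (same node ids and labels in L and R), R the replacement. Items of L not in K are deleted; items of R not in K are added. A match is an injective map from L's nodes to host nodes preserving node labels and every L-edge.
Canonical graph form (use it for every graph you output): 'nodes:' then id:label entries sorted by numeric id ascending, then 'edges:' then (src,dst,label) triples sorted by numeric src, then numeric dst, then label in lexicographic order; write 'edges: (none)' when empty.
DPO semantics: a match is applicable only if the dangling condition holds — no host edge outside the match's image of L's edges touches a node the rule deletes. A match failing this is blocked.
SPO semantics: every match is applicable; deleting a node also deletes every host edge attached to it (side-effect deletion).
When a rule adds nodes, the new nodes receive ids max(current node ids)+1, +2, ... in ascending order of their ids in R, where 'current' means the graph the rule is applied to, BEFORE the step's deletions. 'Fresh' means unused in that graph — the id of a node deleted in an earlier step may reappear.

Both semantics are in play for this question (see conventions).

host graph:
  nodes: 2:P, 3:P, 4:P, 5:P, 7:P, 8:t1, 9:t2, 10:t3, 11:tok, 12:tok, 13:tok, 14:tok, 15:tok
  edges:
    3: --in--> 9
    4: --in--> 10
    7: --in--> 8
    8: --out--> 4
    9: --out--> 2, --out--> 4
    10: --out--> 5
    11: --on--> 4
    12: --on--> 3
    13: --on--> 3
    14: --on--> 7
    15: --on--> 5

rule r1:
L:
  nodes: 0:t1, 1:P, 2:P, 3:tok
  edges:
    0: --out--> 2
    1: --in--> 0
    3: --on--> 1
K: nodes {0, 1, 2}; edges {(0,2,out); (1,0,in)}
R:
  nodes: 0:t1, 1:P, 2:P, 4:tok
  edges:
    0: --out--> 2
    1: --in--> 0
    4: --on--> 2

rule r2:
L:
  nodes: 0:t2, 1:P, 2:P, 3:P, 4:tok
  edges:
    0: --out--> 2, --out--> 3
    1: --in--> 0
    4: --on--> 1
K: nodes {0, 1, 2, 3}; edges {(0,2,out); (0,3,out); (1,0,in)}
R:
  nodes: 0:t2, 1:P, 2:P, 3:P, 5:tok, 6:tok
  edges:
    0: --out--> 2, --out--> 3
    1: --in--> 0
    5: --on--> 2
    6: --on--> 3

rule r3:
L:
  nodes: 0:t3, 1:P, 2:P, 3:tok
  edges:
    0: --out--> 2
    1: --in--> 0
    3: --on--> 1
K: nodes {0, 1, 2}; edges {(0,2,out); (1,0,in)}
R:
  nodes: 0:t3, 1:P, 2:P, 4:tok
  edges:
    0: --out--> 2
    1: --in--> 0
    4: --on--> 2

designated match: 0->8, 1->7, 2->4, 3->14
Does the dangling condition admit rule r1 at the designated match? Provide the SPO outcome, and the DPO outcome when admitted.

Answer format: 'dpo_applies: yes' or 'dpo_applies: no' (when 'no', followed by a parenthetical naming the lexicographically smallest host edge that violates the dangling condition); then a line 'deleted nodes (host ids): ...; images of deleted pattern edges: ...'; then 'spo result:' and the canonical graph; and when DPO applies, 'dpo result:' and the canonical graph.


dpo_applies: yes
deleted nodes (host ids): 14; images of deleted pattern edges: (14,7,on)
spo result:
nodes: 2:P, 3:P, 4:P, 5:P, 7:P, 8:t1, 9:t2, 10:t3, 11:tok, 12:tok, 13:tok, 15:tok, 16:tok
edges: (3,9,in); (4,10,in); (7,8,in); (8,4,out); (9,2,out); (9,4,out); (10,5,out); (11,4,on); (12,3,on); (13,3,on); (15,5,on); (16,4,on)
dpo result:
nodes: 2:P, 3:P, 4:P, 5:P, 7:P, 8:t1, 9:t2, 10:t3, 11:tok, 12:tok, 13:tok, 15:tok, 16:tok
edges: (3,9,in); (4,10,in); (7,8,in); (8,4,out); (9,2,out); (9,4,out); (10,5,out); (11,4,on); (12,3,on); (13,3,on); (15,5,on); (16,4,on)


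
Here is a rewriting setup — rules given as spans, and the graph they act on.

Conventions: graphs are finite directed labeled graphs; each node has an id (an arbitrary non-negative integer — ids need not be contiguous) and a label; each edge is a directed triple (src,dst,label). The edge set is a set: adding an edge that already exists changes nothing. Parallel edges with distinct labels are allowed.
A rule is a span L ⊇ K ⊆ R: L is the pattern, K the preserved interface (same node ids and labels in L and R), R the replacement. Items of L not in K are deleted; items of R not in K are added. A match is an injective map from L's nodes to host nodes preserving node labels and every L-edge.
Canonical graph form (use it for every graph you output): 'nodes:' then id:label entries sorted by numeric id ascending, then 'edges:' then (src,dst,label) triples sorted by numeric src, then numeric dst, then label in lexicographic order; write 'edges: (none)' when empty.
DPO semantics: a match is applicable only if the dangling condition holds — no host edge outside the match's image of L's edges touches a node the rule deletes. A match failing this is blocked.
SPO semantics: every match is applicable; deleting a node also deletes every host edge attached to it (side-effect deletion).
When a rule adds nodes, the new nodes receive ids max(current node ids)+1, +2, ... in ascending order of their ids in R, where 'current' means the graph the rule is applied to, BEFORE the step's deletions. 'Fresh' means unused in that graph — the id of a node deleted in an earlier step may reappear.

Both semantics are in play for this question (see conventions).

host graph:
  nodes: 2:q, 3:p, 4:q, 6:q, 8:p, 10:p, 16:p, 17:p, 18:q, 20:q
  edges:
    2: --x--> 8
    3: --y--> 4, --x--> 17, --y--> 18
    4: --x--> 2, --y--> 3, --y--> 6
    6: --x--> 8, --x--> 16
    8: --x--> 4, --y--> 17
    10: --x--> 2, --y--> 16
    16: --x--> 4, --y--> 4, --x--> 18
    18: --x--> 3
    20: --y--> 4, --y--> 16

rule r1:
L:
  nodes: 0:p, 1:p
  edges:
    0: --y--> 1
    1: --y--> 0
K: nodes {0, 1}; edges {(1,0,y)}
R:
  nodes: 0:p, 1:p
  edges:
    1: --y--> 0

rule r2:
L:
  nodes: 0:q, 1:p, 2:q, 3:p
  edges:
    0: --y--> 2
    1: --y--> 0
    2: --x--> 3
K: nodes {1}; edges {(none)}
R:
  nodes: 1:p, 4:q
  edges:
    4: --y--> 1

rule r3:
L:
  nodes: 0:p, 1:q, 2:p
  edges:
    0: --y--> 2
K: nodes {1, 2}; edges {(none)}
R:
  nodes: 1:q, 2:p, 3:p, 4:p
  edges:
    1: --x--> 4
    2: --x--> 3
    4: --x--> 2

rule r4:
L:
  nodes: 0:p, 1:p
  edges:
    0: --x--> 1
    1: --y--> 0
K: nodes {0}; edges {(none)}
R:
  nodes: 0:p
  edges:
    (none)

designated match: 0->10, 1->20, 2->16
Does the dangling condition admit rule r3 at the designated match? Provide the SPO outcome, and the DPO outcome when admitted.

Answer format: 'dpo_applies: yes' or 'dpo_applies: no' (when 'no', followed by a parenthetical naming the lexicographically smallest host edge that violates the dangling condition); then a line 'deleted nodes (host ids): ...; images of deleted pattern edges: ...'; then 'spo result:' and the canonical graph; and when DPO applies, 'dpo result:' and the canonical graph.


dpo_applies: no
(the rule deletes node 10, which keeps host edge (10,2,x) outside the match image — the dangling condition fails, DPO blocks; SPO proceeds and side-deletes such edges)
deleted nodes (host ids): 10; images of deleted pattern edges: (10,16,y)
spo result:
nodes: 2:q, 3:p, 4:q, 6:q, 8:p, 16:p, 17:p, 18:q, 20:q, 21:p, 22:p
edges: (2,8,x); (3,4,y); (3,17,x); (3,18,y); (4,2,x); (4,3,y); (4,6,y); (6,8,x); (6,16,x); (8,4,x); (8,17,y); (16,4,x); (16,4,y); (16,18,x); (16,21,x); (18,3,x); (20,4,y); (20,16,y); (20,22,x); (22,16,x)


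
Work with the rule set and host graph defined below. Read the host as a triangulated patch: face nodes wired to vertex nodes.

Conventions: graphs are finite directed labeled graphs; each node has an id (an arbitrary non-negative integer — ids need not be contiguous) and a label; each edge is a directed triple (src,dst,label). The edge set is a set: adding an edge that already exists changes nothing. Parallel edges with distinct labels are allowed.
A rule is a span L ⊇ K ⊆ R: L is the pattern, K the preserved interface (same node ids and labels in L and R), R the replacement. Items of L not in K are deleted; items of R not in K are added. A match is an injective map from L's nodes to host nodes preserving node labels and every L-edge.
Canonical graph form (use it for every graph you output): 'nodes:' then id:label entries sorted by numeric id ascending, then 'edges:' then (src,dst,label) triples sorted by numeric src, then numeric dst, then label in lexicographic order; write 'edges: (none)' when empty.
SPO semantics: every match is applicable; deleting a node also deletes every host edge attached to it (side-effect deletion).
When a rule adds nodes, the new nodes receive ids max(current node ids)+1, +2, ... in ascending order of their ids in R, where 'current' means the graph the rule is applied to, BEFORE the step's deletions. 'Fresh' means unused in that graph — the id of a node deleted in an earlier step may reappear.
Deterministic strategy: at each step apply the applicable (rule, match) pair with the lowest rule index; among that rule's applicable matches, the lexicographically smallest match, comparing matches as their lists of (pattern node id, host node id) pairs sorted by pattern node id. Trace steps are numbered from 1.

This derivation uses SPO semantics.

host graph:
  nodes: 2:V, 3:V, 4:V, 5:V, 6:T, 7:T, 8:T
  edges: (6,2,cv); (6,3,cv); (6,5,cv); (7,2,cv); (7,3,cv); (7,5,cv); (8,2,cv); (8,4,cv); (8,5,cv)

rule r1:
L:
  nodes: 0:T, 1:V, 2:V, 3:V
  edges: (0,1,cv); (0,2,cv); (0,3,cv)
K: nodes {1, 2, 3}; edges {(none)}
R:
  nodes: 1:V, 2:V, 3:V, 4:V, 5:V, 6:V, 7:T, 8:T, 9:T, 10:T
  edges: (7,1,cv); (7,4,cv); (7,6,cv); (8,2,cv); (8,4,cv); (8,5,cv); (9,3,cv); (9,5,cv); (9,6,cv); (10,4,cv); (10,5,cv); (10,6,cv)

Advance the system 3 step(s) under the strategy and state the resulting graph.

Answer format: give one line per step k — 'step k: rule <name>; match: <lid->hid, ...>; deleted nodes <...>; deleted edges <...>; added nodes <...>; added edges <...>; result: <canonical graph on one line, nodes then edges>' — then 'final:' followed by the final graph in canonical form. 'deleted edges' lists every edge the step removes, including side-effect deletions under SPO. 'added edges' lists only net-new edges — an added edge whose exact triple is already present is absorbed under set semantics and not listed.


step 1: rule r1; match: 0->6, 1->2, 2->3, 3->5; deleted nodes 6; deleted edges (6,2,cv); (6,3,cv); (6,5,cv); added nodes 9, 10, 11, 12, 13, 14, 15; added edges (12,2,cv); (12,9,cv); (12,11,cv); (13,3,cv); (13,9,cv); (13,10,cv); (14,5,cv); (14,10,cv); (14,11,cv); (15,9,cv); (15,10,cv); (15,11,cv); result: nodes: 2:V, 3:V, 4:V, 5:V, 7:T, 8:T, 9:V, 10:V, 11:V, 12:T, 13:T, 14:T, 15:T edges: (7,2,cv); (7,3,cv); (7,5,cv); (8,2,cv); (8,4,cv); (8,5,cv); (12,2,cv); (12,9,cv); (12,11,cv); (13,3,cv); (13,9,cv); (13,10,cv); (14,5,cv); (14,10,cv); (14,11,cv); (15,9,cv); (15,10,cv); (15,11,cv)
step 2: rule r1; match: 0->7, 1->2, 2->3, 3->5; deleted nodes 7; deleted edges (7,2,cv); (7,3,cv); (7,5,cv); added nodes 16, 17, 18, 19, 20, 21, 22; added edges (19,2,cv); (19,16,cv); (19,18,cv); (20,3,cv); (20,16,cv); (20,17,cv); (21,5,cv); (21,17,cv); (21,18,cv); (22,16,cv); (22,17,cv); (22,18,cv); result: nodes: 2:V, 3:V, 4:V, 5:V, 8:T, 9:V, 10:V, 11:V, 12:T, 13:T, 14:T, 15:T, 16:V, 17:V, 18:V, 19:T, 20:T, 21:T, 22:T edges: (8,2,cv); (8,4,cv); (8,5,cv); (12,2,cv); (12,9,cv); (12,11,cv); (13,3,cv); (13,9,cv); (13,10,cv); (14,5,cv); (14,10,cv); (14,11,cv); (15,9,cv); (15,10,cv); (15,11,cv); (19,2,cv); (19,16,cv); (19,18,cv); (20,3,cv); (20,16,cv); (20,17,cv); (21,5,cv); (21,17,cv); (21,18,cv); (22,16,cv); (22,17,cv); (22,18,cv)
step 3: rule r1; match: 0->8, 1->2, 2->4, 3->5; deleted nodes 8; deleted edges (8,2,cv); (8,4,cv); (8,5,cv); added nodes 23, 24, 25, 26, 27, 28, 29; added edges (26,2,cv); (26,23,cv); (26,25,cv); (27,4,cv); (27,23,cv); (27,24,cv); (28,5,cv); (28,24,cv); (28,25,cv); (29,23,cv); (29,24,cv); (29,25,cv); result: nodes: 2:V, 3:V, 4:V, 5:V, 9:V, 10:V, 11:V, 12:T, 13:T, 14:T, 15:T, 16:V, 17:V, 18:V, 19:T, 20:T, 21:T, 22:T, 23:V, 24:V, 25:V, 26:T, 27:T, 28:T, 29:T edges: (12,2,cv); (12,9,cv); (12,11,cv); (13,3,cv); (13,9,cv); (13,10,cv); (14,5,cv); (14,10,cv); (14,11,cv); (15,9,cv); (15,10,cv); (15,11,cv); (19,2,cv); (19,16,cv); (19,18,cv); (20,3,cv); (20,16,cv); (20,17,cv); (21,5,cv); (21,17,cv); (21,18,cv); (22,16,cv); (22,17,cv); (22,18,cv); (26,2,cv); (26,23,cv); (26,25,cv); (27,4,cv); (27,23,cv); (27,24,cv); (28,5,cv); (28,24,cv); (28,25,cv); (29,23,cv); (29,24,cv); (29,25,cv)
final:
nodes: 2:V, 3:V, 4:V, 5:V, 9:V, 10:V, 11:V, 12:T, 13:T, 14:T, 15:T, 16:V, 17:V, 18:V, 19:T, 20:T, 21:T, 22:T, 23:V, 24:V, 25:V, 26:T, 27:T, 28:T, 29:T
edges: (12,2,cv); (12,9,cv); (12,11,cv); (13,3,cv); (13,9,cv); (13,10,cv); (14,5,cv); (14,10,cv); (14,11,cv); (15,9,cv); (15,10,cv); (15,11,cv); (19,2,cv); (19,16,cv); (19,18,cv); (20,3,cv); (20,16,cv); (20,17,cv); (21,5,cv); (21,17,cv); (21,18,cv); (22,16,cv); (22,17,cv); (22,18,cv); (26,2,cv); (26,23,cv); (26,25,cv); (27,4,cv); (27,23,cv); (27,24,cv); (28,5,cv); (28,24,cv); (28,25,cv); (29,23,cv); (29,24,cv); (29,25,cv)
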